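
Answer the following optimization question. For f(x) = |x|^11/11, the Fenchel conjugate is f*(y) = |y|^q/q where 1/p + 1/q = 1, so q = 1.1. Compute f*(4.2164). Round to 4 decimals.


The conjugate exponent q satisfies 1/p + 1/q = 1.
p = 11, so q = 11/(11 - 1) = 1.1
|y|^q = 4.2164^1.1 = 4.869
f*(4.2164) = 4.869 / 1.1 = 4.4263


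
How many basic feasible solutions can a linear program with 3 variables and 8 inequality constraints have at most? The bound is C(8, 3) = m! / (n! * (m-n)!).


Each vertex corresponds to some choice of n active constraints out of m, so the number of vertices is at most C(m, n) = m! / (n!(m-n)!).
m = 8, n = 3
Numerator: 8 * 7 * 6
Denominator: 3! = 6
C(8, 3) = 56


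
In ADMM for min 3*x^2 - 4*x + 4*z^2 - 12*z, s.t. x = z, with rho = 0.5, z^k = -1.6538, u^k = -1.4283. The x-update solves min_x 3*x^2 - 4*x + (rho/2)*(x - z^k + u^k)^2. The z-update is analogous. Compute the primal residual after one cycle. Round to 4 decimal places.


ADMM iteration with rho = 0.5, z^k = -1.6538, u^k = -1.4283
Step 1: x-update.
Minimize 3*x^2 - 4*x + (0.5/2)*(x + 1.6538 - 1.4283)^2
FOC: (2*3 + 0.5)*x = 4 + 0.5*(-1.6538 + 1.4283)
x^{k+1} = 0.598
Step 2: z-update.
Minimize 4*z^2 - 12*z + (0.5/2)*(0.598 - z - 1.4283)^2
FOC: (2*4 + 0.5)*z = 12 + 0.5*(0.598 - 1.4283)
z^{k+1} = 1.3629
Step 3: u-update.
u^{k+1} = -1.4283 + 0.598 - 1.3629 = -2.1932
Step 4: Primal residual = |0.598 - 1.3629| = 0.7649


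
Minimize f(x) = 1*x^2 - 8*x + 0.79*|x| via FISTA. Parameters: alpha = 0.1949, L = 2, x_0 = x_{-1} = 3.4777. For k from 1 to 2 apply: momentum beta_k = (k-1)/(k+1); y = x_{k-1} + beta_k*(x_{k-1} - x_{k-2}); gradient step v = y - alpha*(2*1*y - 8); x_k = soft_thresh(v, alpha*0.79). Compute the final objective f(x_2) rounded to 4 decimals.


FISTA on f(x) = 1*x^2 - 8*x + 0.79*|x|
L = 2, alpha = 0.1949
Iteration 1: beta = 0.0, y = 3.4777 + 0.0*(3.4777 - 3.4777) = 3.4777
  grad(y) = -1.0446, v = y - alpha*grad = 3.6813
  prox(v) = soft_thresh(3.6813, 0.154) = 3.5273
Iteration 2: beta = 0.3333, y = 3.5273 + 0.3333*(3.5273 - 3.4777) = 3.5439
  grad(y) = -0.9123, v = y - alpha*grad = 3.7217
  prox(v) = soft_thresh(3.7217, 0.154) = 3.5677
f(x_2) = 1*3.5677^2 - 8*3.5677 + 0.79*|3.5677| = -12.9946


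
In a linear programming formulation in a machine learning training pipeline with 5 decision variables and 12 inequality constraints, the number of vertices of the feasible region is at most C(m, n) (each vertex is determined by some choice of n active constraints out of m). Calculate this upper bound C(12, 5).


Each vertex corresponds to some choice of n active constraints out of m, so the number of vertices is at most C(m, n) = m! / (n!(m-n)!).
m = 12, n = 5
Numerator: 12 * 11 * 10 * 9 * 8
Denominator: 5! = 120
C(12, 5) = 792


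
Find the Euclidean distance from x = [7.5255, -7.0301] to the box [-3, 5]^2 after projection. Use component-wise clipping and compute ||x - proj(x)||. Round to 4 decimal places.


Project each component onto [-3, 5].
clip(7.5255) = 5.0, clip(-7.0301) = -3.0
Projection = [5.0, -3.0]
Squared diffs: [6.3782, 16.2417]
Distance = sqrt(22.6199) = 4.756


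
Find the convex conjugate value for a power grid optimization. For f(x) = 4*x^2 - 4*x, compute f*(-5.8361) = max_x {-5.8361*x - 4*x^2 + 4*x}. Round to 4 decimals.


f*(y) = sup_x {y*x - a*x^2 - b*x} = sup_x {(y-b)*x - a*x^2}
FOC: (y - b) - 2a*x = 0 => x* = (y - b)/(2a)
x* = (-5.8361 + 4)/(2*4) = -0.2295
f*(-5.8361) = (y-b)^2/(4a) = (-5.8361 + 4)^2/(4*4)
= 3.3713/16 = 0.2107


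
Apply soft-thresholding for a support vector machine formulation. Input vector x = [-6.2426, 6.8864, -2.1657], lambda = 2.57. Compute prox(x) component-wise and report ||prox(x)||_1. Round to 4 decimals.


Soft-thresholding with lambda = 2.57:
prox(-6.2426) = sign(-6.2426)*max(|-6.2426| - 2.57, 0) = -3.6726
prox(6.8864) = sign(6.8864)*max(|6.8864| - 2.57, 0) = 4.3164
prox(-2.1657) = sign(-2.1657)*max(|-2.1657| - 2.57, 0) = 0.0
prox(x) = [-3.6726, 4.3164, 0.0]
||prox(x)||_1 = 3.6726 + 4.3164 + 0.0 = 7.989


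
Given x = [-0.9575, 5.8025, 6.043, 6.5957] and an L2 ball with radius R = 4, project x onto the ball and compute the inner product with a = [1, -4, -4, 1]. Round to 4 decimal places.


Step 1: Compute ||x|| (intermediates to 6 decimals).
||x|| = sqrt((-0.9575)^2 + 5.8025^2 + 6.043^2 + 6.5957^2) = 10.705462
Step 2: Project.
Since ||x|| > R, scale = R/||x|| = 4/10.705462 = 0.373641, proj(x) = scale * x
proj(x) = [-0.357761, 2.168052, 2.257913, 2.464424]
Step 3: Dot product.
a^T * proj(x) = 1*(-0.357761) - 4*2.168052 - 4*2.257913 + 1*2.464424 = -15.5972


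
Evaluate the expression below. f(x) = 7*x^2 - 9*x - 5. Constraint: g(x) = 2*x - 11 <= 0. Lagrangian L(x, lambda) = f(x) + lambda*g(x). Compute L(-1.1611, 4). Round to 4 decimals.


Step 1: Evaluate f(x).
f(-1.1611) = 7*(-1.1611)^2 - 9*(-1.1611) - 5 = 14.887
Step 2: Evaluate g(x).
g(-1.1611) = 2*-1.1611 - 11 = -13.3222
Step 3: Compute Lagrangian.
L = 14.887 + 4*-13.3222 = -38.4018


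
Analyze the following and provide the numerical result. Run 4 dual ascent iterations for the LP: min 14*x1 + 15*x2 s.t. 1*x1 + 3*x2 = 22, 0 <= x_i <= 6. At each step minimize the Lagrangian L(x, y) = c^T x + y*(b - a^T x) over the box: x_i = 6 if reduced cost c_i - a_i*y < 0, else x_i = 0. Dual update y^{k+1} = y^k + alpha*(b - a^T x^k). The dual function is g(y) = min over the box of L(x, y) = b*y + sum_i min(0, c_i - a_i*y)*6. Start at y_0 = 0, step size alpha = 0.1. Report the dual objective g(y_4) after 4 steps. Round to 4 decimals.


Dual ascent for LP: min 14*x1 + 15*x2, 1*x1 + 3*x2 = 22, 0 <= x_i <= 6
Step 1: y^k = 0.0, reduced costs: (14.0, 15.0)
  x^k = (0.0, 0.0), subgradient = b - a^T x = 22.0
  y^{k+1} = 0.0 + 0.1*22.0 = 2.2
Step 2: y^k = 2.2, reduced costs: (11.8, 8.4)
  x^k = (0.0, 0.0), subgradient = b - a^T x = 22.0
  y^{k+1} = 2.2 + 0.1*22.0 = 4.4
Step 3: y^k = 4.4, reduced costs: (9.6, 1.8)
  x^k = (0.0, 0.0), subgradient = b - a^T x = 22.0
  y^{k+1} = 4.4 + 0.1*22.0 = 6.6
Step 4: y^k = 6.6, reduced costs: (7.4, -4.8)
  x^k = (0.0, 6.0), subgradient = b - a^T x = 4.0
  y^{k+1} = 6.6 + 0.1*4.0 = 7.0
Dual objective at y_4 = 7.0: reduced costs (7.0, -6.0), box minimizer x = (0.0, 6.0)
g(y_4) = b*y + (c1 - a1*y)*x1 + (c2 - a2*y)*x2 = 22*7.0 + 7.0*0.0 + (-6.0)*6.0 = 154.0 + 0.0 - 36.0 = 118.0


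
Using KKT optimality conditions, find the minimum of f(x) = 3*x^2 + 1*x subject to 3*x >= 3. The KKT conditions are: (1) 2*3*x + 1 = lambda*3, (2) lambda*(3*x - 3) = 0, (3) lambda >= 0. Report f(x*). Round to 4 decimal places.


Step 1: Try lambda = 0 (constraint inactive).
x_unc = -1/(2*3) = -0.1667
Check: 3*-0.1667 = -0.5001 < 3 -- violated!
Step 2: Constraint must be active: 3*x = 3
x* = 3/3 = 1.0
lambda = (2*3*1.0 + 1)/3 = 2.3333
Step 3: Compute optimal value.
f(x*) = 3*1.0^2 + 1*1.0 = 4.0


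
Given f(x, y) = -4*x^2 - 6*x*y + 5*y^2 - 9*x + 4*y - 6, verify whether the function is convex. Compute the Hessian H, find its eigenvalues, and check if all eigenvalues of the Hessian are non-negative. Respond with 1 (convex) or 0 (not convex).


The Hessian of f(x,y) = -4*x^2 - 6*x*y + 5*y^2 - 9*x + 4*y - 6 is:
H = [[-8, -6], [-6, 10]]
Trace = -8 + 10 = 2
Determinant = -8*10 - (-6)^2 = -116
Discriminant = (2)^2 - 4*-116 = 468.0
Eigenvalues: lambda_1 = -9.8167, lambda_2 = 11.8167
The function is not convex.

0


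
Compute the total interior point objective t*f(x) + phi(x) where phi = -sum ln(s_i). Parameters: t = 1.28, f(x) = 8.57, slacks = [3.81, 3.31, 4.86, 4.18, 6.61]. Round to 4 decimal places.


Step 1: Compute log-barrier.
ln values: [1.3376, 1.1969, 1.581, 1.4303, 1.8886]
phi = -(1.3376 + 1.1969 + 1.581 + 1.4303 + 1.8886) = -7.4345
Step 2: Compute augmented objective.
t*f(x) = 1.28*8.57 = 10.9696
Total = 10.9696 - 7.4345 = 3.5351


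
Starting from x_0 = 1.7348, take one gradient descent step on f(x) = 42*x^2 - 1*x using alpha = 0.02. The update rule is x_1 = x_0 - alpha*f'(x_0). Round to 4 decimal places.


We compute the gradient at x_0 and apply the update.
f'(x) = 84*x - 1
f'(1.7348) = 84*1.7348 - 1 = 144.7232
x_1 = 1.7348 - 0.02*144.7232 = -1.1597


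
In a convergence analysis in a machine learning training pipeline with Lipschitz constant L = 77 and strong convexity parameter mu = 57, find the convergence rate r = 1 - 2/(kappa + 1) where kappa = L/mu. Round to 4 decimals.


Step 1: Compute the condition number.
kappa = L/mu = 77/57 = 1.3509
Step 2: Compute the convergence rate.
r = 1 - 2/(kappa + 1) = 1 - 2*mu/(L + mu) = (L - mu)/(L + mu) = 20/134 = 0.1493


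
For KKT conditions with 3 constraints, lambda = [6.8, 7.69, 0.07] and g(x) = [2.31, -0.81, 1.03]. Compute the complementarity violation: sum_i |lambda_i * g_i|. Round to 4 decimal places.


KKT complementary slackness check:
lambda_1 * g_1 = 6.8 * 2.31 = 15.708
lambda_2 * g_2 = 7.69 * -0.81 = -6.2289
lambda_3 * g_3 = 0.07 * 1.03 = 0.0721
Total violation = 15.708 + 6.2289 + 0.0721 = 22.009


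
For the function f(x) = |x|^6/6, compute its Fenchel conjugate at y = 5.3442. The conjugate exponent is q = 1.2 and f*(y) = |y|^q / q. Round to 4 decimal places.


The conjugate exponent q satisfies 1/p + 1/q = 1.
p = 6, so q = 6/(6 - 1) = 1.2
|y|^q = 5.3442^1.2 = 7.4724
f*(5.3442) = 7.4724 / 1.2 = 6.227


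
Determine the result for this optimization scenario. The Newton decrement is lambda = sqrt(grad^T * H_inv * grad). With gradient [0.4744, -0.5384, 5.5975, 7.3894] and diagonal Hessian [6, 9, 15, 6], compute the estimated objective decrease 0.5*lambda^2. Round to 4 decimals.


Step 1: H is diagonal, so H^(-1) * g = [0.0791, -0.0598, 0.3732, 1.2316].
Step 2: g^T H^(-1) g = sum_i g_i^2 / H_ii
  = (0.4744)^2/6 + (-0.5384)^2/9 + (5.5975)^2/15 + (7.3894)^2/6
  = 0.0375 + 0.0322 + 2.0888 + 9.1005 = 11.2591
Step 3: Objective decrease = 0.5 * g^T H^(-1) g = 5.6295


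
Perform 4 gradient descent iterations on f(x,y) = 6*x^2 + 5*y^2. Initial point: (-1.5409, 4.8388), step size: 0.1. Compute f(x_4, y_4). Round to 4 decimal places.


Gradient descent on f(x,y) = 6*x^2 + 5*y^2.
Starting point: (-1.5409, 4.8388), alpha = 0.1
Step 1: grad_x = 2*6*-1.5409 = -18.4908, grad_y = 2*5*4.8388 = 48.388
  x_1 = -1.5409 - 0.1*-18.4908 = 0.3082
  y_1 = 4.8388 - 0.1*48.388 = 0.0
Step 2: grad_x = 2*6*0.3082 = 3.6982, grad_y = 2*5*0.0 = 0.0
  x_2 = 0.3082 - 0.1*3.6982 = -0.0616
  y_2 = 0.0 - 0.1*0.0 = 0.0
Step 3: grad_x = 2*6*-0.0616 = -0.7396, grad_y = 2*5*0.0 = 0.0
  x_3 = -0.0616 - 0.1*-0.7396 = 0.0123
  y_3 = 0.0 - 0.1*0.0 = 0.0
Step 4: grad_x = 2*6*0.0123 = 0.1479, grad_y = 2*5*0.0 = 0.0
  x_4 = 0.0123 - 0.1*0.1479 = -0.0025
  y_4 = 0.0 - 0.1*0.0 = 0.0
f(-0.0025, 0.0) = 6*(-0.0025)^2 + 5*0.0^2 = 0.0


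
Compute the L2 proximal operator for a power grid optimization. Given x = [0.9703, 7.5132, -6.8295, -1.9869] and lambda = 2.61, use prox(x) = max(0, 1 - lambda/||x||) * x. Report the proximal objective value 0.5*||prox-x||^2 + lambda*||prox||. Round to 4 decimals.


Step 1: Compute ||x||.
||x|| = 10.3913
Step 2: Compute scaling factor.
scale = max(0, 1 - 2.61/10.3913) = 0.7488
Step 3: prox(x) = [0.7266, 5.6261, -5.1141, -1.4878]
||prox(x)|| = 7.7813
Step 4: Proximal objective.
0.5*||prox-x||^2 = 3.4061
lambda*||prox|| = 20.3092
Total = 23.7153


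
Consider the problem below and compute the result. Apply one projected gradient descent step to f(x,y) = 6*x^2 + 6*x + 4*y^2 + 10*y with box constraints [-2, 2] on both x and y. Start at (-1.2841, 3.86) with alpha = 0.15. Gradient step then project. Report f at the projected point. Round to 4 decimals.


Step 1: Compute gradient at (-1.2841, 3.86).
grad_x = 2*6*-1.2841 + 6 = -9.4092
grad_y = 2*4*3.86 + 10 = 40.88
Step 2: Gradient step.
x_raw = -1.2841 - 0.15*-9.4092 = 0.1273
y_raw = 3.86 - 0.15*40.88 = -2.272
Step 3: Project onto [-2, 2].
x_proj = clip(0.1273) = 0.1273
y_proj = clip(-2.272) = -2.0
Step 4: Evaluate f.
f(0.1273, -2.0) = -3.1391


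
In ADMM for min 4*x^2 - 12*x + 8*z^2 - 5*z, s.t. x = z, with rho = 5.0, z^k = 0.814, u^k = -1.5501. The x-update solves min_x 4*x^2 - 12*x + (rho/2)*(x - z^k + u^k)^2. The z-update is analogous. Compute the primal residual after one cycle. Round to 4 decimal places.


ADMM iteration with rho = 5.0, z^k = 0.814, u^k = -1.5501
Step 1: x-update.
Minimize 4*x^2 - 12*x + (5.0/2)*(x - 0.814 - 1.5501)^2
FOC: (2*4 + 5.0)*x = 12 + 5.0*(0.814 + 1.5501)
x^{k+1} = 1.8323
Step 2: z-update.
Minimize 8*z^2 - 5*z + (5.0/2)*(1.8323 - z - 1.5501)^2
FOC: (2*8 + 5.0)*z = 5 + 5.0*(1.8323 - 1.5501)
z^{k+1} = 0.3053
Step 3: u-update.
u^{k+1} = -1.5501 + 1.8323 - 0.3053 = -0.0231
Step 4: Primal residual = |1.8323 - 0.3053| = 1.527


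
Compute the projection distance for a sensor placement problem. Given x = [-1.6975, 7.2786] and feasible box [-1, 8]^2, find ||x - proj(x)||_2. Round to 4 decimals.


Project each component onto [-1, 8].
clip(-1.6975) = -1.0, clip(7.2786) = 7.2786
Projection = [-1.0, 7.2786]
Squared diffs: [0.4865, 0.0]
Distance = sqrt(0.4865) = 0.6975


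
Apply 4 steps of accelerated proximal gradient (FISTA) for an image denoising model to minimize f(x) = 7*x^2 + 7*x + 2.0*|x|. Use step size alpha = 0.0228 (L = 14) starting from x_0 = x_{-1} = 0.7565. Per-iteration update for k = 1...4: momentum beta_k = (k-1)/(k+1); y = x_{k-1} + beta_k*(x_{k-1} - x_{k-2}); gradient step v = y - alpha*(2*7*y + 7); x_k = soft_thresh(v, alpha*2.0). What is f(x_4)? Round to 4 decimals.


FISTA on f(x) = 7*x^2 + 7*x + 2.0*|x|
L = 14, alpha = 0.0228
Iteration 1: beta = 0.0, y = 0.7565 + 0.0*(0.7565 - 0.7565) = 0.7565
  grad(y) = 17.591, v = y - alpha*grad = 0.3554
  prox(v) = soft_thresh(0.3554, 0.0456) = 0.3098
Iteration 2: beta = 0.3333, y = 0.3098 + 0.3333*(0.3098 - 0.7565) = 0.1609
  grad(y) = 9.2531, v = y - alpha*grad = -0.05
  prox(v) = soft_thresh(-0.05, 0.0456) = -0.0044
Iteration 3: beta = 0.5, y = -0.0044 + 0.5*(-0.0044 - 0.3098) = -0.1616
  grad(y) = 4.7381, v = y - alpha*grad = -0.2696
  prox(v) = soft_thresh(-0.2696, 0.0456) = -0.224
Iteration 4: beta = 0.6, y = -0.224 + 0.6*(-0.224 + 0.0044) = -0.3557
  grad(y) = 2.0198, v = y - alpha*grad = -0.4018
  prox(v) = soft_thresh(-0.4018, 0.0456) = -0.3562
f(x_4) = 7*(-0.3562)^2 + 7*(-0.3562) + 2.0*|-0.3562| = -0.8929


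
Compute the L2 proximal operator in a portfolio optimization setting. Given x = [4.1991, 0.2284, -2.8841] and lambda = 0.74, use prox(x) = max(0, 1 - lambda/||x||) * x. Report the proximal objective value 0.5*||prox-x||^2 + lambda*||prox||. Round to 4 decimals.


Step 1: Compute ||x||.
||x|| = 5.0993
Step 2: Compute scaling factor.
scale = max(0, 1 - 0.74/5.0993) = 0.8549
Step 3: prox(x) = [3.5897, 0.1953, -2.4656]
||prox(x)|| = 4.3593
Step 4: Proximal objective.
0.5*||prox-x||^2 = 0.2738
lambda*||prox|| = 3.2259
Total = 3.4997


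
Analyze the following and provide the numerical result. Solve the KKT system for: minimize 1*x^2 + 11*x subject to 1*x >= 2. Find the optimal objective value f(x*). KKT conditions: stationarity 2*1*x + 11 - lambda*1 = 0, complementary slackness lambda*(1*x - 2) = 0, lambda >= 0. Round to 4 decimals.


Step 1: Try lambda = 0 (constraint inactive).
x_unc = -11/(2*1) = -5.5
Check: 1*-5.5 = -5.5 < 2 -- violated!
Step 2: Constraint must be active: 1*x = 2
x* = 2/1 = 2.0
lambda = (2*1*2.0 + 11)/1 = 15.0
Step 3: Compute optimal value.
f(x*) = 1*2.0^2 + 11*2.0 = 26.0


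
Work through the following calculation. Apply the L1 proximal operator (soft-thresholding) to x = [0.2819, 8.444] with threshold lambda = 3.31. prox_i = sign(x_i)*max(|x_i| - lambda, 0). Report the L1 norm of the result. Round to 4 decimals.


Soft-thresholding with lambda = 3.31:
prox(0.2819) = sign(0.2819)*max(|0.2819| - 3.31, 0) = 0.0
prox(8.444) = sign(8.444)*max(|8.444| - 3.31, 0) = 5.134
prox(x) = [0.0, 5.134]
||prox(x)||_1 = 0.0 + 5.134 = 5.134


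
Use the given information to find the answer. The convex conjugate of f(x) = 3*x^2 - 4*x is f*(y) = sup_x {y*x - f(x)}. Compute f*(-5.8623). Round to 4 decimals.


f*(y) = sup_x {y*x - a*x^2 - b*x} = sup_x {(y-b)*x - a*x^2}
FOC: (y - b) - 2a*x = 0 => x* = (y - b)/(2a)
x* = (-5.8623 + 4)/(2*3) = -0.3104
f*(-5.8623) = (y-b)^2/(4a) = (-5.8623 + 4)^2/(4*3)
= 3.4682/12 = 0.289


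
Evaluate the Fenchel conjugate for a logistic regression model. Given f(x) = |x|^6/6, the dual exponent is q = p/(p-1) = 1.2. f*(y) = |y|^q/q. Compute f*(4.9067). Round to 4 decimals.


The conjugate exponent q satisfies 1/p + 1/q = 1.
p = 6, so q = 6/(6 - 1) = 1.2
|y|^q = 4.9067^1.2 = 6.7445
f*(4.9067) = 6.7445 / 1.2 = 5.6204


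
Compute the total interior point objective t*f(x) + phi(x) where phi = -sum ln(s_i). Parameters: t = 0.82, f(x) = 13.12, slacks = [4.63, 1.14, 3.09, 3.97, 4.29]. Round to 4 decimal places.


Step 1: Compute log-barrier.
ln values: [1.5326, 0.131, 1.1282, 1.3788, 1.4563]
phi = -(1.5326 + 0.131 + 1.1282 + 1.3788 + 1.4563) = -5.6268
Step 2: Compute augmented objective.
t*f(x) = 0.82*13.12 = 10.7584
Total = 10.7584 - 5.6268 = 5.1316


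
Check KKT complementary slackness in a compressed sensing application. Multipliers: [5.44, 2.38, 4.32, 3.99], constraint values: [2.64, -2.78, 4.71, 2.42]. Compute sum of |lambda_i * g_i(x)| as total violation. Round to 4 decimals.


KKT complementary slackness check:
lambda_1 * g_1 = 5.44 * 2.64 = 14.3616
lambda_2 * g_2 = 2.38 * -2.78 = -6.6164
lambda_3 * g_3 = 4.32 * 4.71 = 20.3472
lambda_4 * g_4 = 3.99 * 2.42 = 9.6558
Total violation = 14.3616 + 6.6164 + 20.3472 + 9.6558 = 50.981


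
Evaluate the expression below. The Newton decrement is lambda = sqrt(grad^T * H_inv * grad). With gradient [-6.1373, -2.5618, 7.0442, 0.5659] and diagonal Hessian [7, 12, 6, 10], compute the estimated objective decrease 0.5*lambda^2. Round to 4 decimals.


Step 1: H is diagonal, so H^(-1) * g = [-0.8768, -0.2135, 1.174, 0.0566].
Step 2: g^T H^(-1) g = sum_i g_i^2 / H_ii
  = (-6.1373)^2/7 + (-2.5618)^2/12 + (7.0442)^2/6 + (0.5659)^2/10
  = 5.3809 + 0.5469 + 8.2701 + 0.032 = 14.23
Step 3: Objective decrease = 0.5 * g^T H^(-1) g = 7.115


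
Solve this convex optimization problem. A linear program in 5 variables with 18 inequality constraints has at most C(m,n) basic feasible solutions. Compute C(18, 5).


Each vertex corresponds to some choice of n active constraints out of m, so the number of vertices is at most C(m, n) = m! / (n!(m-n)!).
m = 18, n = 5
Numerator: 18 * 17 * 16 * 15 * 14
Denominator: 5! = 120
C(18, 5) = 8568


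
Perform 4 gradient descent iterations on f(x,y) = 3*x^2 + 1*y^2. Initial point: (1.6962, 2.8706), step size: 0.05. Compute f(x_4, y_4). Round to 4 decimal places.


Gradient descent on f(x,y) = 3*x^2 + 1*y^2.
Starting point: (1.6962, 2.8706), alpha = 0.05
Step 1: grad_x = 2*3*1.6962 = 10.1772, grad_y = 2*1*2.8706 = 5.7412
  x_1 = 1.6962 - 0.05*10.1772 = 1.1873
  y_1 = 2.8706 - 0.05*5.7412 = 2.5835
Step 2: grad_x = 2*3*1.1873 = 7.124, grad_y = 2*1*2.5835 = 5.1671
  x_2 = 1.1873 - 0.05*7.124 = 0.8311
  y_2 = 2.5835 - 0.05*5.1671 = 2.3252
Step 3: grad_x = 2*3*0.8311 = 4.9868, grad_y = 2*1*2.3252 = 4.6504
  x_3 = 0.8311 - 0.05*4.9868 = 0.5818
  y_3 = 2.3252 - 0.05*4.6504 = 2.0927
Step 4: grad_x = 2*3*0.5818 = 3.4908, grad_y = 2*1*2.0927 = 4.1853
  x_4 = 0.5818 - 0.05*3.4908 = 0.4073
  y_4 = 2.0927 - 0.05*4.1853 = 1.8834
f(0.4073, 1.8834) = 3*0.4073^2 + 1*1.8834^2 = 4.0448


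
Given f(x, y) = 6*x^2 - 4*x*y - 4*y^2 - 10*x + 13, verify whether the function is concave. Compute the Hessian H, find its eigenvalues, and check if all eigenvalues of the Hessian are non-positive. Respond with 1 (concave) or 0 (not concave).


The Hessian of f(x,y) = 6*x^2 - 4*x*y - 4*y^2 - 10*x + 13 is:
H = [[12, -4], [-4, -8]]
Trace = 12 - 8 = 4
Determinant = 12*-8 - (-4)^2 = -112
Discriminant = (4)^2 - 4*-112 = 464.0
Eigenvalues: lambda_1 = -8.7703, lambda_2 = 12.7703
The function is not concave.

0


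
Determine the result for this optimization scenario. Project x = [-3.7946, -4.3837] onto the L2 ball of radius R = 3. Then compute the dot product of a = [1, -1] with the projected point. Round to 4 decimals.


Step 1: Compute ||x|| (intermediates to 6 decimals).
||x|| = sqrt((-3.7946)^2 + (-4.3837)^2) = 5.797915
Step 2: Project.
Since ||x|| > R, scale = R/||x|| = 3/5.797915 = 0.517427, proj(x) = scale * x
proj(x) = [-1.963428, -2.268245]
Step 3: Dot product.
a^T * proj(x) = 1*(-1.963428) - 1*(-2.268245) = 0.3048


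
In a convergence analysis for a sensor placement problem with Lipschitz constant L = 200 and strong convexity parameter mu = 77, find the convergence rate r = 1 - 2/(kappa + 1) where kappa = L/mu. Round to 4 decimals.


Step 1: Compute the condition number.
kappa = L/mu = 200/77 = 2.5974
Step 2: Compute the convergence rate.
r = 1 - 2/(kappa + 1) = 1 - 2*mu/(L + mu) = (L - mu)/(L + mu) = 123/277 = 0.444


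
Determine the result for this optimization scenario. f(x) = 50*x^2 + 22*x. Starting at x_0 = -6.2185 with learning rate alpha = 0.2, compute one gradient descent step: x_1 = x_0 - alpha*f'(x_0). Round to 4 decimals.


We compute the gradient at x_0 and apply the update.
f'(x) = 100*x + 22
f'(-6.2185) = 100*-6.2185 + 22 = -599.85
x_1 = -6.2185 - 0.2*-599.85 = 113.7515


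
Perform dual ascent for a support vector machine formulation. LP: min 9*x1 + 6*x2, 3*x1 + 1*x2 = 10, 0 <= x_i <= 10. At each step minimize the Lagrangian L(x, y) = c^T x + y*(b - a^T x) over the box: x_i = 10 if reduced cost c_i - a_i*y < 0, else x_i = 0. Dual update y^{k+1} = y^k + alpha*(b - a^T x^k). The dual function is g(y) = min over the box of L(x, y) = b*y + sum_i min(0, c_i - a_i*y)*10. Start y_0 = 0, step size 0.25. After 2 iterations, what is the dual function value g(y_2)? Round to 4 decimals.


Dual ascent for LP: min 9*x1 + 6*x2, 3*x1 + 1*x2 = 10, 0 <= x_i <= 10
Step 1: y^k = 0.0, reduced costs: (9.0, 6.0)
  x^k = (0.0, 0.0), subgradient = b - a^T x = 10.0
  y^{k+1} = 0.0 + 0.25*10.0 = 2.5
Step 2: y^k = 2.5, reduced costs: (1.5, 3.5)
  x^k = (0.0, 0.0), subgradient = b - a^T x = 10.0
  y^{k+1} = 2.5 + 0.25*10.0 = 5.0
Dual objective at y_2 = 5.0: reduced costs (-6.0, 1.0), box minimizer x = (10.0, 0.0)
g(y_2) = b*y + (c1 - a1*y)*x1 + (c2 - a2*y)*x2 = 10*5.0 + (-6.0)*10.0 + 1.0*0.0 = 50.0 - 60.0 + 0.0 = -10.0


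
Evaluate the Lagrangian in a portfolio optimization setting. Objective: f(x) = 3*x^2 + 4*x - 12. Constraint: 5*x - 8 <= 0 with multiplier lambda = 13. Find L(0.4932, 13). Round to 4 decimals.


Step 1: Evaluate f(x).
f(0.4932) = 3*0.4932^2 + 4*0.4932 - 12 = -9.2975
Step 2: Evaluate g(x).
g(0.4932) = 5*0.4932 - 8 = -5.534
Step 3: Compute Lagrangian.
L = -9.2975 + 13*-5.534 = -81.2395


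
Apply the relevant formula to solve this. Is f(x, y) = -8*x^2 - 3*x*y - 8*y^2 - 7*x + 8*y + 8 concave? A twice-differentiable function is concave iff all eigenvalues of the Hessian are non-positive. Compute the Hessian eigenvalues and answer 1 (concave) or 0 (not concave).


The Hessian of f(x,y) = -8*x^2 - 3*x*y - 8*y^2 - 7*x + 8*y + 8 is:
H = [[-16, -3], [-3, -16]]
Trace = -16 - 16 = -32
Determinant = -16*-16 - (-3)^2 = 247
Discriminant = (-32)^2 - 4*247 = 36.0
Eigenvalues: lambda_1 = -19.0, lambda_2 = -13.0
The function is concave.

1


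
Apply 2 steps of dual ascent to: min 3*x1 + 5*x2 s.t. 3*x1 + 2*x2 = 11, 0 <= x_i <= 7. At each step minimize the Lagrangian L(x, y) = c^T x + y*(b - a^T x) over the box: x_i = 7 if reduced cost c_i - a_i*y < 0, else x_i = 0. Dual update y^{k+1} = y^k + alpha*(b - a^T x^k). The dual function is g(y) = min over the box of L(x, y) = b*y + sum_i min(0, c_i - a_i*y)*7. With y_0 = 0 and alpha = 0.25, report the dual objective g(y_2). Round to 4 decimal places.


Dual ascent for LP: min 3*x1 + 5*x2, 3*x1 + 2*x2 = 11, 0 <= x_i <= 7
Step 1: y^k = 0.0, reduced costs: (3.0, 5.0)
  x^k = (0.0, 0.0), subgradient = b - a^T x = 11.0
  y^{k+1} = 0.0 + 0.25*11.0 = 2.75
Step 2: y^k = 2.75, reduced costs: (-5.25, -0.5)
  x^k = (7.0, 7.0), subgradient = b - a^T x = -24.0
  y^{k+1} = 2.75 + 0.25*-24.0 = -3.25
Dual objective at y_2 = -3.25: reduced costs (12.75, 11.5), box minimizer x = (0.0, 0.0)
g(y_2) = b*y + (c1 - a1*y)*x1 + (c2 - a2*y)*x2 = 11*(-3.25) + 12.75*0.0 + 11.5*0.0 = -35.75 + 0.0 + 0.0 = -35.75


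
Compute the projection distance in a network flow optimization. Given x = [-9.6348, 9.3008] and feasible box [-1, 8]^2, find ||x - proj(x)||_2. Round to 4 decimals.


Project each component onto [-1, 8].
clip(-9.6348) = -1.0, clip(9.3008) = 8.0
Projection = [-1.0, 8.0]
Squared diffs: [74.5598, 1.6921]
Distance = sqrt(76.2519) = 8.7322


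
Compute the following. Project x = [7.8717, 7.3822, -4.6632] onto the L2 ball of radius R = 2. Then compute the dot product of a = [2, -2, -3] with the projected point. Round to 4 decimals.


Step 1: Compute ||x|| (intermediates to 6 decimals).
||x|| = sqrt(7.8717^2 + 7.3822^2 + (-4.6632)^2) = 11.756104
Step 2: Project.
Since ||x|| > R, scale = R/||x|| = 2/11.756104 = 0.170124, proj(x) = scale * x
proj(x) = [1.339165, 1.255889, -0.793322]
Step 3: Dot product.
a^T * proj(x) = 2*1.339165 - 2*1.255889 - 3*(-0.793322) = 2.5465


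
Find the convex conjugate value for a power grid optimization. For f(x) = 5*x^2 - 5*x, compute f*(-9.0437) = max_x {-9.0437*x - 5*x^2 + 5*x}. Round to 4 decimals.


f*(y) = sup_x {y*x - a*x^2 - b*x} = sup_x {(y-b)*x - a*x^2}
FOC: (y - b) - 2a*x = 0 => x* = (y - b)/(2a)
x* = (-9.0437 + 5)/(2*5) = -0.4044
f*(-9.0437) = (y-b)^2/(4a) = (-9.0437 + 5)^2/(4*5)
= 16.3515/20 = 0.8176


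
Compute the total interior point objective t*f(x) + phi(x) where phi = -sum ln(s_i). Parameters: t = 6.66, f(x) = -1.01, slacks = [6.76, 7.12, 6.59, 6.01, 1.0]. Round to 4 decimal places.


Step 1: Compute log-barrier.
ln values: [1.911, 1.9629, 1.8856, 1.7934, 0.0]
phi = -(1.911 + 1.9629 + 1.8856 + 1.7934 + 0.0) = -7.5529
Step 2: Compute augmented objective.
t*f(x) = 6.66*-1.01 = -6.7266
Total = -6.7266 - 7.5529 = -14.2795


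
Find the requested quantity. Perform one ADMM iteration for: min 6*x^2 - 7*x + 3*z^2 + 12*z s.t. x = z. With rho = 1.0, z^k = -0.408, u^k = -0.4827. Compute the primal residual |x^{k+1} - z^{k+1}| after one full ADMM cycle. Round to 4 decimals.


ADMM iteration with rho = 1.0, z^k = -0.408, u^k = -0.4827
Step 1: x-update.
Minimize 6*x^2 - 7*x + (1.0/2)*(x + 0.408 - 0.4827)^2
FOC: (2*6 + 1.0)*x = 7 + 1.0*(-0.408 + 0.4827)
x^{k+1} = 0.5442
Step 2: z-update.
Minimize 3*z^2 + 12*z + (1.0/2)*(0.5442 - z - 0.4827)^2
FOC: (2*3 + 1.0)*z = -12 + 1.0*(0.5442 - 0.4827)
z^{k+1} = -1.7055
Step 3: u-update.
u^{k+1} = -0.4827 + 0.5442 + 1.7055 = 1.767
Step 4: Primal residual = |0.5442 + 1.7055| = 2.2497


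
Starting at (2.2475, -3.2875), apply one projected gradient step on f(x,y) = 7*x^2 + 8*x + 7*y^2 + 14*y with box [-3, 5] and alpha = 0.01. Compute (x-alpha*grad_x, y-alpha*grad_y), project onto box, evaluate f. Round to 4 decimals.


Step 1: Compute gradient at (2.2475, -3.2875).
grad_x = 2*7*2.2475 + 8 = 39.465
grad_y = 2*7*-3.2875 + 14 = -32.025
Step 2: Gradient step.
x_raw = 2.2475 - 0.01*39.465 = 1.8529
y_raw = -3.2875 - 0.01*-32.025 = -2.9673
Step 3: Project onto [-3, 5].
x_proj = clip(1.8529) = 1.8529
y_proj = clip(-2.9673) = -2.9673
Step 4: Evaluate f.
f(1.8529, -2.9673) = 58.9447


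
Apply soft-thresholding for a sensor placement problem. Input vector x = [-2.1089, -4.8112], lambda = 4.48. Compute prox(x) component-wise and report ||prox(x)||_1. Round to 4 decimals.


Soft-thresholding with lambda = 4.48:
prox(-2.1089) = sign(-2.1089)*max(|-2.1089| - 4.48, 0) = 0.0
prox(-4.8112) = sign(-4.8112)*max(|-4.8112| - 4.48, 0) = -0.3312
prox(x) = [0.0, -0.3312]
||prox(x)||_1 = 0.0 + 0.3312 = 0.3312


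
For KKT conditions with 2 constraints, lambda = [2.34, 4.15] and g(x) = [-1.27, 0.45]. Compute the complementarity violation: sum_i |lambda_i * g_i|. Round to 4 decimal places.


KKT complementary slackness check:
lambda_1 * g_1 = 2.34 * -1.27 = -2.9718
lambda_2 * g_2 = 4.15 * 0.45 = 1.8675
Total violation = 2.9718 + 1.8675 = 4.8393


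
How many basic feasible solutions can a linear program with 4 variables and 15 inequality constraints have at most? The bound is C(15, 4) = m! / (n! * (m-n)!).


Each vertex corresponds to some choice of n active constraints out of m, so the number of vertices is at most C(m, n) = m! / (n!(m-n)!).
m = 15, n = 4
Numerator: 15 * 14 * 13 * 12
Denominator: 4! = 24
C(15, 4) = 1365


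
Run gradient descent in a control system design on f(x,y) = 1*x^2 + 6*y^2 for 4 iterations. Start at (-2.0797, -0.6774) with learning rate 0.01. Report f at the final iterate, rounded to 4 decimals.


Gradient descent on f(x,y) = 1*x^2 + 6*y^2.
Starting point: (-2.0797, -0.6774), alpha = 0.01
Step 1: grad_x = 2*1*-2.0797 = -4.1594, grad_y = 2*6*-0.6774 = -8.1288
  x_1 = -2.0797 - 0.01*-4.1594 = -2.0381
  y_1 = -0.6774 - 0.01*-8.1288 = -0.5961
Step 2: grad_x = 2*1*-2.0381 = -4.0762, grad_y = 2*6*-0.5961 = -7.1533
  x_2 = -2.0381 - 0.01*-4.0762 = -1.9973
  y_2 = -0.5961 - 0.01*-7.1533 = -0.5246
Step 3: grad_x = 2*1*-1.9973 = -3.9947, grad_y = 2*6*-0.5246 = -6.2949
  x_3 = -1.9973 - 0.01*-3.9947 = -1.9574
  y_3 = -0.5246 - 0.01*-6.2949 = -0.4616
Step 4: grad_x = 2*1*-1.9574 = -3.9148, grad_y = 2*6*-0.4616 = -5.5395
  x_4 = -1.9574 - 0.01*-3.9148 = -1.9182
  y_4 = -0.4616 - 0.01*-5.5395 = -0.4062
f(-1.9182, -0.4062) = 1*(-1.9182)^2 + 6*(-0.4062)^2 = 4.6698


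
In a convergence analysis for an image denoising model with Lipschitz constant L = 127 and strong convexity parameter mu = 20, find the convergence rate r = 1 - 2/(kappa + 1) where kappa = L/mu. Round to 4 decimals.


Step 1: Compute the condition number.
kappa = L/mu = 127/20 = 6.35
Step 2: Compute the convergence rate.
r = 1 - 2/(kappa + 1) = 1 - 2*mu/(L + mu) = (L - mu)/(L + mu) = 107/147 = 0.7279


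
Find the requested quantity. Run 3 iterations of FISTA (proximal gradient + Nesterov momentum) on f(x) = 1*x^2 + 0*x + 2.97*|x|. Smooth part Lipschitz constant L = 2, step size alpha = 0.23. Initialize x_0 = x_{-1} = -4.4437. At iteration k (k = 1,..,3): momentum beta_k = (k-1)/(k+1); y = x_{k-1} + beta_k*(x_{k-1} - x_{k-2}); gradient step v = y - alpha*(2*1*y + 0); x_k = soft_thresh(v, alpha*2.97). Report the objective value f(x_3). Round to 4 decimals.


FISTA on f(x) = 1*x^2 + 0*x + 2.97*|x|
L = 2, alpha = 0.23
Iteration 1: beta = 0.0, y = -4.4437 + 0.0*(-4.4437 + 4.4437) = -4.4437
  grad(y) = -8.8874, v = y - alpha*grad = -2.3996
  prox(v) = soft_thresh(-2.3996, 0.6831) = -1.7165
Iteration 2: beta = 0.3333, y = -1.7165 + 0.3333*(-1.7165 + 4.4437) = -0.8074
  grad(y) = -1.6149, v = y - alpha*grad = -0.436
  prox(v) = soft_thresh(-0.436, 0.6831) = 0.0
Iteration 3: beta = 0.5, y = 0.0 + 0.5*(0.0 + 1.7165) = 0.8582
  grad(y) = 1.7165, v = y - alpha*grad = 0.4635
  prox(v) = soft_thresh(0.4635, 0.6831) = 0.0
f(x_3) = 1*0.0^2 + 0*0.0 + 2.97*|0.0| = 0.0


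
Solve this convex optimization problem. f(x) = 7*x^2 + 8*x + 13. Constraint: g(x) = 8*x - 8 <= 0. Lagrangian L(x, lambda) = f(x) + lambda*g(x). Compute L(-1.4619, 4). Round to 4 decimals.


Step 1: Evaluate f(x).
f(-1.4619) = 7*(-1.4619)^2 + 8*(-1.4619) + 13 = 16.2649
Step 2: Evaluate g(x).
g(-1.4619) = 8*-1.4619 - 8 = -19.6952
Step 3: Compute Lagrangian.
L = 16.2649 + 4*-19.6952 = -62.5159


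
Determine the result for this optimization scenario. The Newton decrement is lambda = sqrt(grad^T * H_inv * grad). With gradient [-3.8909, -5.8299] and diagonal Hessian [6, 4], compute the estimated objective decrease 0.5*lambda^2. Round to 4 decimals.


Step 1: H is diagonal, so H^(-1) * g = [-0.6485, -1.4575].
Step 2: g^T H^(-1) g = sum_i g_i^2 / H_ii
  = (-3.8909)^2/6 + (-5.8299)^2/4
  = 2.5232 + 8.4969 = 11.0201
Step 3: Objective decrease = 0.5 * g^T H^(-1) g = 5.5101


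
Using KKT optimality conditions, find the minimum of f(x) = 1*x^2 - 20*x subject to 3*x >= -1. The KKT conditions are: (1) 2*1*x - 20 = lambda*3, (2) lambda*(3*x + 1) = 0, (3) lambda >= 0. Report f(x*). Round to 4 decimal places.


Step 1: Try lambda = 0 (constraint inactive).
Stationarity: 2*1*x - 20 = 0
x* = 20/(2*1) = 10.0
Check constraint: 3*10.0 = 30.0 >= -1 -- satisfied.
Step 2: Compute optimal value.
f(x*) = 1*10.0^2 - 20*10.0 = -100.0


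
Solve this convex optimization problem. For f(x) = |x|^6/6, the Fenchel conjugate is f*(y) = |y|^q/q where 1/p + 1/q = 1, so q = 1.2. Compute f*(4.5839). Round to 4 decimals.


The conjugate exponent q satisfies 1/p + 1/q = 1.
p = 6, so q = 6/(6 - 1) = 1.2
|y|^q = 4.5839^1.2 = 6.2156
f*(4.5839) = 6.2156 / 1.2 = 5.1797


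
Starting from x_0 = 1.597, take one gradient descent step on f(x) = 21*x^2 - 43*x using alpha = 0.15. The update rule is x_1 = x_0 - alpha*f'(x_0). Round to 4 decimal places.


We compute the gradient at x_0 and apply the update.
f'(x) = 42*x - 43
f'(1.597) = 42*1.597 - 43 = 24.074
x_1 = 1.597 - 0.15*24.074 = -2.0141


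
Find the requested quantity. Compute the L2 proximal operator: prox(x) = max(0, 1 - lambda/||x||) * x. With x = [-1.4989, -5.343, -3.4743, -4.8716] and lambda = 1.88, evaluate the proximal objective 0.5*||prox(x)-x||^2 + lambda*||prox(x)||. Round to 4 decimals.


Step 1: Compute ||x||.
||x|| = 8.1607
Step 2: Compute scaling factor.
scale = max(0, 1 - 1.88/8.1607) = 0.7696
Step 3: prox(x) = [-1.1536, -4.1121, -2.6739, -3.7493]
||prox(x)|| = 6.2807
Step 4: Proximal objective.
0.5*||prox-x||^2 = 1.7672
lambda*||prox|| = 11.8077
Total = 13.575


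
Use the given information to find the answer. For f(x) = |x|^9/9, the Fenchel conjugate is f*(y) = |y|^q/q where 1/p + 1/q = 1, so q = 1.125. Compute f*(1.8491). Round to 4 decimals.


The conjugate exponent q satisfies 1/p + 1/q = 1.
p = 9, so q = 9/(9 - 1) = 1.125
|y|^q = 1.8491^1.125 = 1.9968
f*(1.8491) = 1.9968 / 1.125 = 1.7749


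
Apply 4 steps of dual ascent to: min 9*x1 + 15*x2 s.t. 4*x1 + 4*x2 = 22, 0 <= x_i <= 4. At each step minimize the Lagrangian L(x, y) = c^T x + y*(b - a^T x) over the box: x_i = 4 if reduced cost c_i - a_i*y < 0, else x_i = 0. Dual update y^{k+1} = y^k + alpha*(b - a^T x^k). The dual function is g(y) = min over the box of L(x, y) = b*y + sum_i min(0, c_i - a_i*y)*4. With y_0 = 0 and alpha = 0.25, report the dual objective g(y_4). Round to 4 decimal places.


Dual ascent for LP: min 9*x1 + 15*x2, 4*x1 + 4*x2 = 22, 0 <= x_i <= 4
Step 1: y^k = 0.0, reduced costs: (9.0, 15.0)
  x^k = (0.0, 0.0), subgradient = b - a^T x = 22.0
  y^{k+1} = 0.0 + 0.25*22.0 = 5.5
Step 2: y^k = 5.5, reduced costs: (-13.0, -7.0)
  x^k = (4.0, 4.0), subgradient = b - a^T x = -10.0
  y^{k+1} = 5.5 + 0.25*-10.0 = 3.0
Step 3: y^k = 3.0, reduced costs: (-3.0, 3.0)
  x^k = (4.0, 0.0), subgradient = b - a^T x = 6.0
  y^{k+1} = 3.0 + 0.25*6.0 = 4.5
Step 4: y^k = 4.5, reduced costs: (-9.0, -3.0)
  x^k = (4.0, 4.0), subgradient = b - a^T x = -10.0
  y^{k+1} = 4.5 + 0.25*-10.0 = 2.0
Dual objective at y_4 = 2.0: reduced costs (1.0, 7.0), box minimizer x = (0.0, 0.0)
g(y_4) = b*y + (c1 - a1*y)*x1 + (c2 - a2*y)*x2 = 22*2.0 + 1.0*0.0 + 7.0*0.0 = 44.0 + 0.0 + 0.0 = 44.0


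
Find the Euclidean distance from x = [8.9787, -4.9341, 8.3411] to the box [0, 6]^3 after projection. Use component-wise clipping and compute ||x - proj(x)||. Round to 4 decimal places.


Project each component onto [0, 6].
clip(8.9787) = 6.0, clip(-4.9341) = 0.0, clip(8.3411) = 6.0
Projection = [6.0, 0.0, 6.0]
Squared diffs: [8.8727, 24.3453, 5.4807]
Distance = sqrt(38.6987) = 6.2208


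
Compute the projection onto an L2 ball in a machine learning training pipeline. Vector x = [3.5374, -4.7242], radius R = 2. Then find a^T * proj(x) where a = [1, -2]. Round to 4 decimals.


Step 1: Compute ||x|| (intermediates to 6 decimals).
||x|| = sqrt(3.5374^2 + (-4.7242)^2) = 5.901802
Step 2: Project.
Since ||x|| > R, scale = R/||x|| = 2/5.901802 = 0.33888, proj(x) = scale * x
proj(x) = [1.198754, -1.600937]
Step 3: Dot product.
a^T * proj(x) = 1*1.198754 - 2*(-1.600937) = 4.4006


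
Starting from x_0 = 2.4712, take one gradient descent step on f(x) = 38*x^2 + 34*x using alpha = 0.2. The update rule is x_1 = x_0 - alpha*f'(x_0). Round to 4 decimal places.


We compute the gradient at x_0 and apply the update.
f'(x) = 76*x + 34
f'(2.4712) = 76*2.4712 + 34 = 221.8112
x_1 = 2.4712 - 0.2*221.8112 = -41.891


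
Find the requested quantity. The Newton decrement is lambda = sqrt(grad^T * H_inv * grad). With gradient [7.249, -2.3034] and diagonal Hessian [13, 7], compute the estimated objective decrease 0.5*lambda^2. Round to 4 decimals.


Step 1: H is diagonal, so H^(-1) * g = [0.5576, -0.3291].
Step 2: g^T H^(-1) g = sum_i g_i^2 / H_ii
  = (7.249)^2/13 + (-2.3034)^2/7
  = 4.0422 + 0.758 = 4.8001
Step 3: Objective decrease = 0.5 * g^T H^(-1) g = 2.4001


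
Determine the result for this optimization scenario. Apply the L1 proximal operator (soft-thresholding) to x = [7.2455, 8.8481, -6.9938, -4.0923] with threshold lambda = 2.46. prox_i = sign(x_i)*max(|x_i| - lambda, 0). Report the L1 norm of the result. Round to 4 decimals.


Soft-thresholding with lambda = 2.46:
prox(7.2455) = sign(7.2455)*max(|7.2455| - 2.46, 0) = 4.7855
prox(8.8481) = sign(8.8481)*max(|8.8481| - 2.46, 0) = 6.3881
prox(-6.9938) = sign(-6.9938)*max(|-6.9938| - 2.46, 0) = -4.5338
prox(-4.0923) = sign(-4.0923)*max(|-4.0923| - 2.46, 0) = -1.6323
prox(x) = [4.7855, 6.3881, -4.5338, -1.6323]
||prox(x)||_1 = 4.7855 + 6.3881 + 4.5338 + 1.6323 = 17.3397


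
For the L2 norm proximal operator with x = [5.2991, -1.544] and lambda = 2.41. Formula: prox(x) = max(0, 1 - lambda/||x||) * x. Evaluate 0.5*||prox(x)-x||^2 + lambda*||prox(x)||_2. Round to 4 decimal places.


Step 1: Compute ||x||.
||x|| = 5.5195
Step 2: Compute scaling factor.
scale = max(0, 1 - 2.41/5.5195) = 0.5634
Step 3: prox(x) = [2.9853, -0.8698]
||prox(x)|| = 3.1095
Step 4: Proximal objective.
0.5*||prox-x||^2 = 2.9041
lambda*||prox|| = 7.4939
Total = 10.3978


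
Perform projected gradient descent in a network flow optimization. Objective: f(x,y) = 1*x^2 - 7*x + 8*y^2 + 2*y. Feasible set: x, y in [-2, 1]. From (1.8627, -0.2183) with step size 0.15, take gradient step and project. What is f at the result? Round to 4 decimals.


Step 1: Compute gradient at (1.8627, -0.2183).
grad_x = 2*1*1.8627 - 7 = -3.2746
grad_y = 2*8*-0.2183 + 2 = -1.4928
Step 2: Gradient step.
x_raw = 1.8627 - 0.15*-3.2746 = 2.3539
y_raw = -0.2183 - 0.15*-1.4928 = 0.0056
Step 3: Project onto [-2, 1].
x_proj = clip(2.3539) = 1.0
y_proj = clip(0.0056) = 0.0056
Step 4: Evaluate f.
f(1.0, 0.0056) = -5.9885


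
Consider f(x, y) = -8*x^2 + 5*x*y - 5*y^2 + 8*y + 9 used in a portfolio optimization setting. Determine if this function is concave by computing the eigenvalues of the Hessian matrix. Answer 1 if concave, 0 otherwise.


The Hessian of f(x,y) = -8*x^2 + 5*x*y - 5*y^2 + 8*y + 9 is:
H = [[-16, 5], [5, -10]]
Trace = -16 - 10 = -26
Determinant = -16*-10 - (5)^2 = 135
Discriminant = (-26)^2 - 4*135 = 136.0
Eigenvalues: lambda_1 = -18.831, lambda_2 = -7.169
The function is concave.

1


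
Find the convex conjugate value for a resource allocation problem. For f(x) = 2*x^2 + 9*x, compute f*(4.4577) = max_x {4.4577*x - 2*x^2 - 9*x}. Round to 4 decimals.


f*(y) = sup_x {y*x - a*x^2 - b*x} = sup_x {(y-b)*x - a*x^2}
FOC: (y - b) - 2a*x = 0 => x* = (y - b)/(2a)
x* = (4.4577 - 9)/(2*2) = -1.1356
f*(4.4577) = (y-b)^2/(4a) = (4.4577 - 9)^2/(4*2)
= 20.6325/8 = 2.5791


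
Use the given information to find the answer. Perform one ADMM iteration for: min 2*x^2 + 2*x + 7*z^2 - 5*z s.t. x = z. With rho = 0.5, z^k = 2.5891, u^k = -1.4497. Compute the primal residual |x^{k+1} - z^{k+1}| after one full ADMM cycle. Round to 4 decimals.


ADMM iteration with rho = 0.5, z^k = 2.5891, u^k = -1.4497
Step 1: x-update.
Minimize 2*x^2 + 2*x + (0.5/2)*(x - 2.5891 - 1.4497)^2
FOC: (2*2 + 0.5)*x = -2 + 0.5*(2.5891 + 1.4497)
x^{k+1} = 0.0043
Step 2: z-update.
Minimize 7*z^2 - 5*z + (0.5/2)*(0.0043 - z - 1.4497)^2
FOC: (2*7 + 0.5)*z = 5 + 0.5*(0.0043 - 1.4497)
z^{k+1} = 0.295
Step 3: u-update.
u^{k+1} = -1.4497 + 0.0043 - 0.295 = -1.7404
Step 4: Primal residual = |0.0043 - 0.295| = 0.2907


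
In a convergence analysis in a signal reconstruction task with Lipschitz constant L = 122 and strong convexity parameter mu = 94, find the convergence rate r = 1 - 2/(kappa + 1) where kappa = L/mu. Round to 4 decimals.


Step 1: Compute the condition number.
kappa = L/mu = 122/94 = 1.2979
Step 2: Compute the convergence rate.
r = 1 - 2/(kappa + 1) = 1 - 2*mu/(L + mu) = (L - mu)/(L + mu) = 28/216 = 0.1296
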